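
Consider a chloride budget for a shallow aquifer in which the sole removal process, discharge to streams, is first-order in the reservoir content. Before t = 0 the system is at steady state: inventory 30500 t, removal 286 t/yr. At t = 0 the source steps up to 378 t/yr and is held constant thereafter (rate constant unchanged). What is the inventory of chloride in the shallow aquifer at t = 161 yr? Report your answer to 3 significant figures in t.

38100 t

Residence time τ = M₀/F₀ = 106.6 yr. The eventual steady state is M_∞ = M₀·(F₁/F₀) = 30500 × 378/286 = 40311 t.
The anomaly ΔM(t) = M(t) − M_∞ decays as ΔM₀·e^(−t/τ) with ΔM₀ = 30500 − 40311 = −9811 t.
At t = 161 yr, e^(−t/τ) = e^(−1.510) = 0.2210, so ΔM = −2168 t and M = 40311 − 2168 = 38143 t.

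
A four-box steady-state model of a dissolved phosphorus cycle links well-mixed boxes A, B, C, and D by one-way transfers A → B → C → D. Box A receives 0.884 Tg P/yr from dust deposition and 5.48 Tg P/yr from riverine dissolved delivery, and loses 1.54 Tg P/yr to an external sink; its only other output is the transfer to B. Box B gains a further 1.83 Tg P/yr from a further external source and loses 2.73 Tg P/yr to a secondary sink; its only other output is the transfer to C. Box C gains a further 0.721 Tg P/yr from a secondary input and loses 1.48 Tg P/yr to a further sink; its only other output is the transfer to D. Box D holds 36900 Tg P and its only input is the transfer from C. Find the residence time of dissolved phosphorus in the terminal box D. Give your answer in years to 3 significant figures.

11700 yr

Box A: F(A→B) = (0.884 + 5.48) − 1.54 = 4.8240 Tg P/yr.
Box B: F(B→C) = (4.8240 + 1.83) − 2.73 = 3.9240 Tg P/yr.
Box C: F(C→D) = (3.9240 + 0.721) − 1.48 = 3.1650 Tg P/yr.
Box D throughput = its input = 3.1650 Tg P/yr; τ = 36900 / 3.1650 = 11660 yr.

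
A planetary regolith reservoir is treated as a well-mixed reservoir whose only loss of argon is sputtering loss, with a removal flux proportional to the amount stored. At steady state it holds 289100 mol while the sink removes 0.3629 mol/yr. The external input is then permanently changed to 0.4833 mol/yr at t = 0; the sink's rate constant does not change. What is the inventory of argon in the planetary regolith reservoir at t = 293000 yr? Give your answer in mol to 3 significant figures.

τ = M₀/F₀ = 289100/0.3629 = 796600 yr; rate constant k = 1/τ.
New steady state M_∞ = F₁/k = F₁·τ = 0.4833 × 796600 = 385020 mol.
M(t) = M_∞ + (M₀ − M_∞)·e^(−t/τ); t/τ = 293000/796600 = 0.3678, so e^(−t/τ) = 0.6923.
M(t) = 385020 − 95920 × 0.6923 = 318620 mol.

319000 mol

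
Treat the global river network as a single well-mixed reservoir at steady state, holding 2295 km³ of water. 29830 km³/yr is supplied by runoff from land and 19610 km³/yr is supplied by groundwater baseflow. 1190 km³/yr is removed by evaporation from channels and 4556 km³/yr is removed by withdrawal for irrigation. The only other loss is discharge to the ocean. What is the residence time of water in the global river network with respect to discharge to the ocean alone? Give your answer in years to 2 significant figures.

At steady state ΣF_in = ΣF_out.
ΣF_in = 29830 + 19610 = 49440 km³/yr.
Discharge to the ocean flux = ΣF_in − (1190 + 4556) = 49440 − 5746 = 43690 km³/yr.
τ = M / F = 2295 / 43690 = 0.05252 yr.

0.053 yr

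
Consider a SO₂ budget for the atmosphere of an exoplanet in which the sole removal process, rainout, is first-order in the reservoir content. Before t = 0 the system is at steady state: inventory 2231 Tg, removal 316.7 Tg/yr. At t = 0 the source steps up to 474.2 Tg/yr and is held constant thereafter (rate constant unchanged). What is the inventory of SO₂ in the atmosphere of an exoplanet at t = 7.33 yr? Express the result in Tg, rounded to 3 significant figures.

2950 Tg

τ = M₀/F₀ = 2231/316.7 = 7.045 yr; rate constant k = 1/τ.
New steady state M_∞ = F₁/k = F₁·τ = 474.2 × 7.045 = 3340.5 Tg.
M(t) = M_∞ + (M₀ − M_∞)·e^(−t/τ); t/τ = 7.33/7.045 = 1.041, so e^(−t/τ) = 0.3533.
M(t) = 3340.5 − 1110 × 0.3533 = 2948.6 Tg.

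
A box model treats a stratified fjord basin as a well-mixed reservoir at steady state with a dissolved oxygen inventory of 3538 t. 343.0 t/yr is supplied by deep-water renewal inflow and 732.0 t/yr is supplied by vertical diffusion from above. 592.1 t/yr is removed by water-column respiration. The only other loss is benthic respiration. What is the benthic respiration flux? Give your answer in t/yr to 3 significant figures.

483 t/yr

At steady state ΣF_in = ΣF_out.
ΣF_in = 343.0 + 732.0 = 1075.0 t/yr.
Benthic respiration flux = ΣF_in − (592.1) = 1075.0 − 592.1 = 482.9 t/yr.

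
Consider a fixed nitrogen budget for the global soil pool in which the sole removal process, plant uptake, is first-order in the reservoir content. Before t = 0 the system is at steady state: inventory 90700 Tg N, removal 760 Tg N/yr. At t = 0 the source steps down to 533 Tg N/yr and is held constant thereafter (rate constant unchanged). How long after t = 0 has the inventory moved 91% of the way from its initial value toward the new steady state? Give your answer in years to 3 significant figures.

287 yr

τ = M₀/F₀ = 90700/760 = 119.3 yr.
The remaining gap fraction is e^(−t/τ); 91% covered ⇒ e^(−t/τ) = 0.0900.
t = −τ ln(0.0900) = 119.3 × 2.408 = 287.4 yr.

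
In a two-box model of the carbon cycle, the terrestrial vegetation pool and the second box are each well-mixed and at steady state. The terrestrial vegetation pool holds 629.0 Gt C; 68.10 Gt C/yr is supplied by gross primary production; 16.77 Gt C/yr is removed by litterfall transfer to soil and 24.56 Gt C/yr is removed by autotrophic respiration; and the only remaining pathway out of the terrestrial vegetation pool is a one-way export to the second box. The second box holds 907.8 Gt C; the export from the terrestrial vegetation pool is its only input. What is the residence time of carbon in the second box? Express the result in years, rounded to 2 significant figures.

34 yr

Balance the terrestrial vegetation pool: ΣF_in = 68.100 Gt C/yr.
Export to the second box = ΣF_in − (16.77 + 24.56) = 26.770 Gt C/yr.
At steady state the output of the second box equals its input, 26.770 Gt C/yr.
τ = M / F = 907.8 / 26.770 = 33.91 yr.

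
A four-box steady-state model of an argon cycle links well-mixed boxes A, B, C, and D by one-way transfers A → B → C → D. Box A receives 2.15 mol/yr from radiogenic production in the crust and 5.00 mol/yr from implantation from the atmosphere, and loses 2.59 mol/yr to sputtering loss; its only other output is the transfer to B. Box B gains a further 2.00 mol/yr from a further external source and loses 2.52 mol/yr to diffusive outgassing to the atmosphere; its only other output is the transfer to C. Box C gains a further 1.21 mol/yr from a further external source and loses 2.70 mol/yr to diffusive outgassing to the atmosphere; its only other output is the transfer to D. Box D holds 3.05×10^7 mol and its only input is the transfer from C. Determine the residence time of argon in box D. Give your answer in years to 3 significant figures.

Box A: F(A→B) = (2.15 + 5.00) − 2.59 = 4.5600 mol/yr.
Box B: F(B→C) = (4.5600 + 2.00) − 2.52 = 4.0400 mol/yr.
Box C: F(C→D) = (4.0400 + 1.21) − 2.70 = 2.5500 mol/yr.
Box D throughput = its input = 2.5500 mol/yr; τ = 3.05×10^7 / 2.5500 = 1.196×10^7 yr.

1.20×10^7 yr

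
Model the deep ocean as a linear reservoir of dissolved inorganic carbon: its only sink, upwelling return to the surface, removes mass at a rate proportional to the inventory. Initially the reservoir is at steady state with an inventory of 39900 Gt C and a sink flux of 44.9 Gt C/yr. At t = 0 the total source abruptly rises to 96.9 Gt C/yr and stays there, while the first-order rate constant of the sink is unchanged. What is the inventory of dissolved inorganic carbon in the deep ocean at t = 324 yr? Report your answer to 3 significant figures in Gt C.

Residence time τ = M₀/F₀ = 888.6 yr. The eventual steady state is M_∞ = M₀·(F₁/F₀) = 39900 × 96.9/44.9 = 86109 Gt C.
The anomaly ΔM(t) = M(t) − M_∞ decays as ΔM₀·e^(−t/τ) with ΔM₀ = 39900 − 86109 = −46210 Gt C.
At t = 324 yr, e^(−t/τ) = e^(−0.3646) = 0.6945, so ΔM = −32090 Gt C and M = 86109 − 32090 = 54018 Gt C.

54000 Gt C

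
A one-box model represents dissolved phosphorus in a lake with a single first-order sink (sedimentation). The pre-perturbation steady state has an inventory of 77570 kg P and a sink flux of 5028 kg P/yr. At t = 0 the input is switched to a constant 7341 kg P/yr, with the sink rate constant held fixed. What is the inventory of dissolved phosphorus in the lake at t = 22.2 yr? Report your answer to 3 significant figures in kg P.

τ = M₀/F₀ = 77570/5028 = 15.43 yr; rate constant k = 1/τ.
New steady state M_∞ = F₁/k = F₁·τ = 7341 × 15.43 = 113250 kg P.
M(t) = M_∞ + (M₀ − M_∞)·e^(−t/τ); t/τ = 22.2/15.43 = 1.439, so e^(−t/τ) = 0.2372.
M(t) = 113250 − 35680 × 0.2372 = 104790 kg P.

105000 kg P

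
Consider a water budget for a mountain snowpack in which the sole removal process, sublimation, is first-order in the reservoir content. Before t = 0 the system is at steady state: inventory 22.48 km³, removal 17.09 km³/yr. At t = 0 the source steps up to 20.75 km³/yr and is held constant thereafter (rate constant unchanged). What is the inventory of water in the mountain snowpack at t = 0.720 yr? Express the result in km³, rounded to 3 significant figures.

24.5 km³

Residence time τ = M₀/F₀ = 1.315 yr. The eventual steady state is M_∞ = M₀·(F₁/F₀) = 22.48 × 20.75/17.09 = 27.294 km³.
The anomaly ΔM(t) = M(t) − M_∞ decays as ΔM₀·e^(−t/τ) with ΔM₀ = 22.48 − 27.294 = −4.814 km³.
At t = 0.720 yr, e^(−t/τ) = e^(−0.5474) = 0.5785, so ΔM = −2.785 km³ and M = 27.294 − 2.785 = 24.509 km³.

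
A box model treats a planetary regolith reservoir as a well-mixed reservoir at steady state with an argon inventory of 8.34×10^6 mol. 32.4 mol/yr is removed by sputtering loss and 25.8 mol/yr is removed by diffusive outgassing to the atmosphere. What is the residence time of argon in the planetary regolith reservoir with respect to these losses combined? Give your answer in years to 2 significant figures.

Total removal = 32.40 + 25.80 = 58.200 mol/yr.
τ = M / ΣF_out = 8.34×10^6 / 58.200 = 143300 yr.

140000 yr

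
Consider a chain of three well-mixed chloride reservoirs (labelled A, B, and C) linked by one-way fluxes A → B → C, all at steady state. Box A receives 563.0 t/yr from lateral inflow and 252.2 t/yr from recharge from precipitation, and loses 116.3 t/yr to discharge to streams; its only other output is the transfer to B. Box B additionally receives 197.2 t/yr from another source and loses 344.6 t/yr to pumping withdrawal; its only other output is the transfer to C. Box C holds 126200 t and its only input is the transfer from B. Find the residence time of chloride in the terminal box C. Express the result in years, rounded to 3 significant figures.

229 yr

Box A: F(A→B) = (563.0 + 252.2) − 116.3 = 698.90 t/yr.
Box B: F(B→C) = (698.90 + 197.2) − 344.6 = 551.50 t/yr.
Box C throughput = its input = 551.50 t/yr; τ = 126200 / 551.50 = 228.8 yr.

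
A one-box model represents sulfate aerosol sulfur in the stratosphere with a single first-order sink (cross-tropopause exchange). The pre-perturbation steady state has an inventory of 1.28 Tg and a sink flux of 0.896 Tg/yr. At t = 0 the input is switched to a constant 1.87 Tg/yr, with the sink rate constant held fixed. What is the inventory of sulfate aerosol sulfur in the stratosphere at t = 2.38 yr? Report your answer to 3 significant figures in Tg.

The sink rate constant is k = F₀/M₀ = 0.896/1.28 = 0.7000 yr⁻¹.
Solving dM/dt = F₁ − kM with M(0) = M₀ gives M(t) = F₁/k + (M₀ − F₁/k)·e^(−kt).
F₁/k = 1.87/0.7000 = 2.6714 Tg; kt = 0.7000 × 2.38 = 1.666, e^(−kt) = 0.1890.
M(2.38) = 2.6714 + (1.28 − 2.6714) × 0.1890 = 2.6714 − 0.2630 = 2.4084 Tg.

2.41 Tg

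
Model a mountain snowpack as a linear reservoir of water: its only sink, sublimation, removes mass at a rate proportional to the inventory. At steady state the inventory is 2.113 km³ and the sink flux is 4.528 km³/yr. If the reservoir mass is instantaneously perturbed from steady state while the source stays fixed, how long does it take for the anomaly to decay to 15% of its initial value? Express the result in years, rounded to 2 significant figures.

0.89 yr

For a linear reservoir the anomaly decays as exp(−t/τ) with τ = M/F = 2.113/4.528 = 0.4667 yr.
exp(−t/τ) = 0.15 ⇒ t = −τ ln(0.15) = 0.4667 × 1.897 = 0.8853 yr.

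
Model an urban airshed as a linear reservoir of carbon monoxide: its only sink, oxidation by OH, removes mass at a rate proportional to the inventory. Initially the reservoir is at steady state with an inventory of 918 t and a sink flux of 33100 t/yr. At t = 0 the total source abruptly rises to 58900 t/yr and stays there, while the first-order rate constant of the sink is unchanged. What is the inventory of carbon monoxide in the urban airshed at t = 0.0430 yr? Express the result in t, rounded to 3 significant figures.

1480 t

τ = M₀/F₀ = 918/33100 = 0.02773 yr; rate constant k = 1/τ.
New steady state M_∞ = F₁/k = F₁·τ = 58900 × 0.02773 = 1633.5 t.
M(t) = M_∞ + (M₀ − M_∞)·e^(−t/τ); t/τ = 0.0430/0.02773 = 1.550, so e^(−t/τ) = 0.2122.
M(t) = 1633.5 − 715.5 × 0.2122 = 1481.7 t.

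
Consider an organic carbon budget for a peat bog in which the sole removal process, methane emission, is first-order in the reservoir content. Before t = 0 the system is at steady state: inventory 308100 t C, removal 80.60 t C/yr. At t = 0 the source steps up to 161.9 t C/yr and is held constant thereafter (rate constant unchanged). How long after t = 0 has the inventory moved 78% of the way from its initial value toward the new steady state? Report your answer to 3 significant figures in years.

5790 yr

τ = M₀/F₀ = 308100/80.60 = 3823 yr.
The remaining gap fraction is e^(−t/τ); 78% covered ⇒ e^(−t/τ) = 0.220.
t = −τ ln(0.220) = 3823 × 1.514 = 5788 yr.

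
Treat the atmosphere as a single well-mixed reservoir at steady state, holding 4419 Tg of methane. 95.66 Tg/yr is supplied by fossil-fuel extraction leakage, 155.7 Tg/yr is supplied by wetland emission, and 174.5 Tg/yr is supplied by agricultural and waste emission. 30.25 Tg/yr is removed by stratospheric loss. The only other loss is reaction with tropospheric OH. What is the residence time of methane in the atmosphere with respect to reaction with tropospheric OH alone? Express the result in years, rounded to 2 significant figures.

11 yr

At steady state ΣF_in = ΣF_out.
ΣF_in = 95.66 + 155.7 + 174.5 = 425.86 Tg/yr.
Reaction with tropospheric OH flux = ΣF_in − (30.25) = 425.86 − 30.25 = 395.6 Tg/yr.
τ = M / F = 4419 / 395.6 = 11.17 yr.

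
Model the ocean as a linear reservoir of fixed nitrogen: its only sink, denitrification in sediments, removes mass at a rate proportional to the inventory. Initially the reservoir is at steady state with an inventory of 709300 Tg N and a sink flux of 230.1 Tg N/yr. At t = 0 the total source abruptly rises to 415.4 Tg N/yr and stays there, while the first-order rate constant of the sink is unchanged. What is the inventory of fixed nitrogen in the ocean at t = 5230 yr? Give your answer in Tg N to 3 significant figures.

1.18×10^6 Tg N

Residence time τ = M₀/F₀ = 3083 yr. The eventual steady state is M_∞ = M₀·(F₁/F₀) = 709300 × 415.4/230.1 = 1.2805×10^6 Tg N.
The anomaly ΔM(t) = M(t) − M_∞ decays as ΔM₀·e^(−t/τ) with ΔM₀ = 709300 − 1.2805×10^6 = −571200 Tg N.
At t = 5230 yr, e^(−t/τ) = e^(−1.697) = 0.1833, so ΔM = −104700 Tg N and M = 1.2805×10^6 − 104700 = 1.1758×10^6 Tg N.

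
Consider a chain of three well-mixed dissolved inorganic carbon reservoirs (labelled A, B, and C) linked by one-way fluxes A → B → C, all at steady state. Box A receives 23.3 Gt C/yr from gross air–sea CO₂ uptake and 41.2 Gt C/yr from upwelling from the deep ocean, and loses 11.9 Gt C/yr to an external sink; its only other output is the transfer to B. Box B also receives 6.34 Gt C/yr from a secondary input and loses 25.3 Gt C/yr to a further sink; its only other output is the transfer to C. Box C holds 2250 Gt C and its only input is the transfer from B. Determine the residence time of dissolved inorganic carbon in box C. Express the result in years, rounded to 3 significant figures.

Box A: F(A→B) = (23.3 + 41.2) − 11.9 = 52.600 Gt C/yr.
Box B: F(B→C) = (52.600 + 6.34) − 25.3 = 33.640 Gt C/yr.
Box C throughput = its input = 33.640 Gt C/yr; τ = 2250 / 33.640 = 66.88 yr.

66.9 yr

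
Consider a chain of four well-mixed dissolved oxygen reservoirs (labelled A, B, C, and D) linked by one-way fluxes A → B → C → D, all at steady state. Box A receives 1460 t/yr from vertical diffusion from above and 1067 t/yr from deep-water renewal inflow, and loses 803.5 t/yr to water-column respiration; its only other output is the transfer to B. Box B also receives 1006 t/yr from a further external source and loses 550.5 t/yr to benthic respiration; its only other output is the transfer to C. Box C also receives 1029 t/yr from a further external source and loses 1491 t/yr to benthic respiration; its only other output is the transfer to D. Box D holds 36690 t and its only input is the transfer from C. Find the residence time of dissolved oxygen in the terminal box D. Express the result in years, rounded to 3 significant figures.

21.4 yr

Box A: F(A→B) = (1460 + 1067) − 803.5 = 1723.5 t/yr.
Box B: F(B→C) = (1723.5 + 1006) − 550.5 = 2179.0 t/yr.
Box C: F(C→D) = (2179.0 + 1029) − 1491 = 1717.0 t/yr.
Box D throughput = its input = 1717.0 t/yr; τ = 36690 / 1717.0 = 21.37 yr.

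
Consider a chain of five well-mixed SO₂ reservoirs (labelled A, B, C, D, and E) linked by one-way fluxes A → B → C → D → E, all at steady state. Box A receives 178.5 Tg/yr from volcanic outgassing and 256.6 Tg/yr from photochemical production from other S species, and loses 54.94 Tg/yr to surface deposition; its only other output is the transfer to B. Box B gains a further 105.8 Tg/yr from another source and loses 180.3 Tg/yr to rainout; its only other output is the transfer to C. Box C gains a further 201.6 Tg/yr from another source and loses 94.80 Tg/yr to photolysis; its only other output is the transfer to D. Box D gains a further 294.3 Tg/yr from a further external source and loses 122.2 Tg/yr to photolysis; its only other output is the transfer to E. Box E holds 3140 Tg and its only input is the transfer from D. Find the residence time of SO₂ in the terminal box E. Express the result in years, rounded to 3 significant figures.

Box A: F(A→B) = (178.5 + 256.6) − 54.94 = 380.16 Tg/yr.
Box B: F(B→C) = (380.16 + 105.8) − 180.3 = 305.66 Tg/yr.
Box C: F(C→D) = (305.66 + 201.6) − 94.80 = 412.46 Tg/yr.
Box D: F(D→E) = (412.46 + 294.3) − 122.2 = 584.56 Tg/yr.
Box E throughput = its input = 584.56 Tg/yr; τ = 3140 / 584.56 = 5.372 yr.

5.37 yr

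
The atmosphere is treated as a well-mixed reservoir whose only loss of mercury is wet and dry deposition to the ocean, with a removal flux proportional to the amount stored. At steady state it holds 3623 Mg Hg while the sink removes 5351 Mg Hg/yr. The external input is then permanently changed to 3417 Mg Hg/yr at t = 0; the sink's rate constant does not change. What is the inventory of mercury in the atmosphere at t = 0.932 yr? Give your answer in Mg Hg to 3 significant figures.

2640 Mg Hg

τ = M₀/F₀ = 3623/5351 = 0.6771 yr; rate constant k = 1/τ.
New steady state M_∞ = F₁/k = F₁·τ = 3417 × 0.6771 = 2313.5 Mg Hg.
M(t) = M_∞ + (M₀ − M_∞)·e^(−t/τ); t/τ = 0.932/0.6771 = 1.377, so e^(−t/τ) = 0.2525.
M(t) = 2313.5 + 1309 × 0.2525 = 2644.1 Mg Hg.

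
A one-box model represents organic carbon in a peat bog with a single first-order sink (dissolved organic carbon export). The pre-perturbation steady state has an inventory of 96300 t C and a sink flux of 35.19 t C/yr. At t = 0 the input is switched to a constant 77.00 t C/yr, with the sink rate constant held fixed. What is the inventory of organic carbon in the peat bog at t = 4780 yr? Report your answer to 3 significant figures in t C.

191000 t C

τ = M₀/F₀ = 96300/35.19 = 2737 yr; rate constant k = 1/τ.
New steady state M_∞ = F₁/k = F₁·τ = 77.00 × 2737 = 210720 t C.
M(t) = M_∞ + (M₀ − M_∞)·e^(−t/τ); t/τ = 4780/2737 = 1.747, so e^(−t/τ) = 0.1743.
M(t) = 210720 − 114400 × 0.1743 = 190770 t C.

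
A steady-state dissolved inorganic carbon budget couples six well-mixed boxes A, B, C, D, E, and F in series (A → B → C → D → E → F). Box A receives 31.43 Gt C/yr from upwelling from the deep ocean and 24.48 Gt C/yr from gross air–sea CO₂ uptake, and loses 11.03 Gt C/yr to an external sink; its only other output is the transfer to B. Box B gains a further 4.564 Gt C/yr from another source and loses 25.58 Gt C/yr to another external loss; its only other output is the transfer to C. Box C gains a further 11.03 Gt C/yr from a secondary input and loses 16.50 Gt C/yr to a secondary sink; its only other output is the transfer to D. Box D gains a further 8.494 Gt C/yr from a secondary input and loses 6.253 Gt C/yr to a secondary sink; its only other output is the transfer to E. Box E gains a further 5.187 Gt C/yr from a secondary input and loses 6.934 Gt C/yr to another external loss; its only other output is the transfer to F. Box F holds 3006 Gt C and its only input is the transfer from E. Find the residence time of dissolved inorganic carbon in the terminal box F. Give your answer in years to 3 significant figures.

Box A: F(A→B) = (31.43 + 24.48) − 11.03 = 44.880 Gt C/yr.
Box B: F(B→C) = (44.880 + 4.564) − 25.58 = 23.864 Gt C/yr.
Box C: F(C→D) = (23.864 + 11.03) − 16.50 = 18.394 Gt C/yr.
Box D: F(D→E) = (18.394 + 8.494) − 6.253 = 20.635 Gt C/yr.
Box E: F(E→F) = (20.635 + 5.187) − 6.934 = 18.888 Gt C/yr.
Box F throughput = its input = 18.888 Gt C/yr; τ = 3006 / 18.888 = 159.1 yr.

159 yr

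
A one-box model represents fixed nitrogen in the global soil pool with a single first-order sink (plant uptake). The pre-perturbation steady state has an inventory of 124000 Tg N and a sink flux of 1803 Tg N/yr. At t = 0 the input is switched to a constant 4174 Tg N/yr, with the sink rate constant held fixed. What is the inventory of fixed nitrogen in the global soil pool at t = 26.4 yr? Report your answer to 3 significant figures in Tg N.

176000 Tg N

Residence time τ = M₀/F₀ = 68.77 yr. The eventual steady state is M_∞ = M₀·(F₁/F₀) = 124000 × 4174/1803 = 287060 Tg N.
The anomaly ΔM(t) = M(t) − M_∞ decays as ΔM₀·e^(−t/τ) with ΔM₀ = 124000 − 287060 = −163100 Tg N.
At t = 26.4 yr, e^(−t/τ) = e^(−0.3839) = 0.6812, so ΔM = −111100 Tg N and M = 287060 − 111100 = 175980 Tg N.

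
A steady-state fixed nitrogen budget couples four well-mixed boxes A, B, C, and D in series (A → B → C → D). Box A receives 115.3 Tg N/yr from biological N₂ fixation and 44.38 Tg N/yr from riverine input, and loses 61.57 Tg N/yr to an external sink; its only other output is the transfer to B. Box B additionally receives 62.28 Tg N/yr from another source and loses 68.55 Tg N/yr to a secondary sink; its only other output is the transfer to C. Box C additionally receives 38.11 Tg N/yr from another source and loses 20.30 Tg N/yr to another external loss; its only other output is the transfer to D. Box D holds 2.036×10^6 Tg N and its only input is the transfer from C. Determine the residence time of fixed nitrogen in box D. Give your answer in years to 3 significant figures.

18600 yr

Box A: F(A→B) = (115.3 + 44.38) − 61.57 = 98.110 Tg N/yr.
Box B: F(B→C) = (98.110 + 62.28) − 68.55 = 91.840 Tg N/yr.
Box C: F(C→D) = (91.840 + 38.11) − 20.30 = 109.65 Tg N/yr.
Box D throughput = its input = 109.65 Tg N/yr; τ = 2.036×10^6 / 109.65 = 18570 yr.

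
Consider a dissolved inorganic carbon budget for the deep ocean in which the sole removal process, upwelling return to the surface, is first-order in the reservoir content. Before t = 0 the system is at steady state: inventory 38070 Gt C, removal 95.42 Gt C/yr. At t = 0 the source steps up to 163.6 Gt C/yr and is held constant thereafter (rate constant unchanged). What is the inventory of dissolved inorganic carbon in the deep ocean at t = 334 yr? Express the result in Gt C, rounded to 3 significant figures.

53500 Gt C

τ = M₀/F₀ = 38070/95.42 = 399.0 yr; rate constant k = 1/τ.
New steady state M_∞ = F₁/k = F₁·τ = 163.6 × 399.0 = 65272 Gt C.
M(t) = M_∞ + (M₀ − M_∞)·e^(−t/τ); t/τ = 334/399.0 = 0.8371, so e^(−t/τ) = 0.4329.
M(t) = 65272 − 27200 × 0.4329 = 53495 Gt C.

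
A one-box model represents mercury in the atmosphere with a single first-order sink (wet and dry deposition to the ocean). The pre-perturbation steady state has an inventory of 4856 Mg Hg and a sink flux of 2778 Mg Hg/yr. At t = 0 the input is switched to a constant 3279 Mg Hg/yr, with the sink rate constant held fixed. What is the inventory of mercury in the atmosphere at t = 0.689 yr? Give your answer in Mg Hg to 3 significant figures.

5140 Mg Hg

The sink rate constant is k = F₀/M₀ = 2778/4856 = 0.5721 yr⁻¹.
Solving dM/dt = F₁ − kM with M(0) = M₀ gives M(t) = F₁/k + (M₀ − F₁/k)·e^(−kt).
F₁/k = 3279/0.5721 = 5731.8 Mg Hg; kt = 0.5721 × 0.689 = 0.3942, e^(−kt) = 0.6742.
M(0.689) = 5731.8 + (4856 − 5731.8) × 0.6742 = 5731.8 − 590.5 = 5141.3 Mg Hg.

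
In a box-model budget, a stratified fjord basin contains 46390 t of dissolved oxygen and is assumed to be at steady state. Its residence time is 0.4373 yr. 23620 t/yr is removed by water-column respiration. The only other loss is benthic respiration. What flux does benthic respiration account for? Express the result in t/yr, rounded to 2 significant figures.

82000 t/yr

Total removal F = M/τ = 46390 / 0.4373 = 106100 t/yr.
Benthic respiration = F − (23620) = 106100 − 23620 = 82460 t/yr.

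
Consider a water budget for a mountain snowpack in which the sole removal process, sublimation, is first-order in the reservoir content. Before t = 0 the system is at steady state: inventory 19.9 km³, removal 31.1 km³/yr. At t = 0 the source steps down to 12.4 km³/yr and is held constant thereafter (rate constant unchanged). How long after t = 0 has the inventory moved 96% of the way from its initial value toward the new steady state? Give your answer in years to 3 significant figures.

2.06 yr

τ = M₀/F₀ = 19.9/31.1 = 0.6399 yr.
The remaining gap fraction is e^(−t/τ); 96% covered ⇒ e^(−t/τ) = 0.0400.
t = −τ ln(0.0400) = 0.6399 × 3.219 = 2.060 yr.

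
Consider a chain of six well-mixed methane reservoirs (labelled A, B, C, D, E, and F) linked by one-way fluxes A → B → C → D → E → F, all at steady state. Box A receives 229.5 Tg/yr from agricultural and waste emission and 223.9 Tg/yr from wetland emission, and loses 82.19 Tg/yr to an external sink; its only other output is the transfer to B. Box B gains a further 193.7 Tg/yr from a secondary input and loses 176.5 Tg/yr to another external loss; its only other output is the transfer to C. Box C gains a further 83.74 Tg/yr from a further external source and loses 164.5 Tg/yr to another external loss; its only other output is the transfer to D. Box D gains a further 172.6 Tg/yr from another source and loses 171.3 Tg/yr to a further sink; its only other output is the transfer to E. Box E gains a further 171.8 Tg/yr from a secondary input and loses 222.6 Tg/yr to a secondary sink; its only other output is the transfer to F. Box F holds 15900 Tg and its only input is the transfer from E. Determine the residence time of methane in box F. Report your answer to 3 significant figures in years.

Box A: F(A→B) = (229.5 + 223.9) − 82.19 = 371.21 Tg/yr.
Box B: F(B→C) = (371.21 + 193.7) − 176.5 = 388.41 Tg/yr.
Box C: F(C→D) = (388.41 + 83.74) − 164.5 = 307.65 Tg/yr.
Box D: F(D→E) = (307.65 + 172.6) − 171.3 = 308.95 Tg/yr.
Box E: F(E→F) = (308.95 + 171.8) − 222.6 = 258.15 Tg/yr.
Box F throughput = its input = 258.15 Tg/yr; τ = 15900 / 258.15 = 61.59 yr.

61.6 yr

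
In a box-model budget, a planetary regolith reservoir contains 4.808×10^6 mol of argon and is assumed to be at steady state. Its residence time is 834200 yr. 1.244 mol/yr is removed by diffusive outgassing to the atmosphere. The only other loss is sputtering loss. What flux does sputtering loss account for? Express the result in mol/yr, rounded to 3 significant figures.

Total removal F = M/τ = 4.808×10^6 / 834200 = 5.764 mol/yr.
Sputtering loss = F − (1.244) = 5.764 − 1.244 = 4.520 mol/yr.

4.52 mol/yr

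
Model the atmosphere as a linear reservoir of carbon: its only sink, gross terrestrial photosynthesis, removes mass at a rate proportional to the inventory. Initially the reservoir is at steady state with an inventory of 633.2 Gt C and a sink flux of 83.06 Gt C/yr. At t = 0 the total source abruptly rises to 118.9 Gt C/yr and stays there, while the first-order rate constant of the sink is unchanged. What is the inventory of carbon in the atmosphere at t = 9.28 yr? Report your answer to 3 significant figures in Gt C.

τ = M₀/F₀ = 633.2/83.06 = 7.623 yr; rate constant k = 1/τ.
New steady state M_∞ = F₁/k = F₁·τ = 118.9 × 7.623 = 906.42 Gt C.
M(t) = M_∞ + (M₀ − M_∞)·e^(−t/τ); t/τ = 9.28/7.623 = 1.217, so e^(−t/τ) = 0.2960.
M(t) = 906.42 − 273.2 × 0.2960 = 825.54 Gt C.

826 Gt C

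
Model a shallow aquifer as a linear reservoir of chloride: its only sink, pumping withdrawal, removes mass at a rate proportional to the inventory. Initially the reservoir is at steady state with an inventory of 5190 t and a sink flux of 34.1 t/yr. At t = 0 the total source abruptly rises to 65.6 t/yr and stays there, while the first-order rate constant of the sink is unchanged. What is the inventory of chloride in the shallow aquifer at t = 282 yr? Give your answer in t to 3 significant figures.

τ = M₀/F₀ = 5190/34.1 = 152.2 yr; rate constant k = 1/τ.
New steady state M_∞ = F₁/k = F₁·τ = 65.6 × 152.2 = 9984.3 t.
M(t) = M_∞ + (M₀ − M_∞)·e^(−t/τ); t/τ = 282/152.2 = 1.853, so e^(−t/τ) = 0.1568.
M(t) = 9984.3 − 4794 × 0.1568 = 9232.6 t.

9230 t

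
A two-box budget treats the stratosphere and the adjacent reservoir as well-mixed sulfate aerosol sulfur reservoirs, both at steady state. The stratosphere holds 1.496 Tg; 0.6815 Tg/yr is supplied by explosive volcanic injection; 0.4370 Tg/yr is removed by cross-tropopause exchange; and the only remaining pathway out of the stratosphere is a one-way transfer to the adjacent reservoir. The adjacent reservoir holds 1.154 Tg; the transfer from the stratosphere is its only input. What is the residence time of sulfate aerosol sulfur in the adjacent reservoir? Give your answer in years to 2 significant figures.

4.7 yr

Balance the stratosphere: ΣF_in = 0.68150 Tg/yr.
Transfer to the adjacent reservoir = ΣF_in − (0.4370) = 0.24450 Tg/yr.
At steady state the output of the adjacent reservoir equals its input, 0.24450 Tg/yr.
τ = M / F = 1.154 / 0.24450 = 4.720 yr.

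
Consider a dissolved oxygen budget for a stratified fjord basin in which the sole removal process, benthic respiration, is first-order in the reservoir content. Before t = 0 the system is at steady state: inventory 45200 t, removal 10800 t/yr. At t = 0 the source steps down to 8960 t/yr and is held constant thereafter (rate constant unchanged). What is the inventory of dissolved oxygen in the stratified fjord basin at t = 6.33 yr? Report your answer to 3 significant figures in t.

39200 t

The sink rate constant is k = F₀/M₀ = 10800/45200 = 0.2389 yr⁻¹.
Solving dM/dt = F₁ − kM with M(0) = M₀ gives M(t) = F₁/k + (M₀ − F₁/k)·e^(−kt).
F₁/k = 8960/0.2389 = 37499 t; kt = 0.2389 × 6.33 = 1.512, e^(−kt) = 0.2204.
M(6.33) = 37499 + (45200 − 37499) × 0.2204 = 37499 + 1697 = 39196 t.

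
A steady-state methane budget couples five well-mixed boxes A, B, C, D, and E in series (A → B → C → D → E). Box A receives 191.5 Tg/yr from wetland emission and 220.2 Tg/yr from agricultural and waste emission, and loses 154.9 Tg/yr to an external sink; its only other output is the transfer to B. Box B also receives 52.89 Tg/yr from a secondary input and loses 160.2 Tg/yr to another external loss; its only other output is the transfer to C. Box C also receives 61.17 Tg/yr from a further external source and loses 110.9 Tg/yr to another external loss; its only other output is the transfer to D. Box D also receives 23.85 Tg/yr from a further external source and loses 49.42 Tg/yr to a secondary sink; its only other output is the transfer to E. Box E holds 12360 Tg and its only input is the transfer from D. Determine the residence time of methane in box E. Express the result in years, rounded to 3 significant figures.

Box A: F(A→B) = (191.5 + 220.2) − 154.9 = 256.80 Tg/yr.
Box B: F(B→C) = (256.80 + 52.89) − 160.2 = 149.49 Tg/yr.
Box C: F(C→D) = (149.49 + 61.17) − 110.9 = 99.760 Tg/yr.
Box D: F(D→E) = (99.760 + 23.85) − 49.42 = 74.190 Tg/yr.
Box E throughput = its input = 74.190 Tg/yr; τ = 12360 / 74.190 = 166.6 yr.

167 yr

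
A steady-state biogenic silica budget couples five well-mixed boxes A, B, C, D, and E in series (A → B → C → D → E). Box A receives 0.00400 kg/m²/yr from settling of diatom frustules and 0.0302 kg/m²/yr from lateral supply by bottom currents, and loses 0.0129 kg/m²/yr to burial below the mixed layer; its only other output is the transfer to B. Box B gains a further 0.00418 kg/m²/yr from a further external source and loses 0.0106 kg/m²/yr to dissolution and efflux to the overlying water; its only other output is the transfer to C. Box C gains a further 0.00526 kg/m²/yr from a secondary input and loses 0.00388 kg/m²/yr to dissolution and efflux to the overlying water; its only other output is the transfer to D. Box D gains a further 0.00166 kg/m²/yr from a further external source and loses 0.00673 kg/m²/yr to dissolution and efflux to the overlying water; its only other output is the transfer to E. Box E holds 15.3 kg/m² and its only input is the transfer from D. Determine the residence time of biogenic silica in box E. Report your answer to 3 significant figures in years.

Box A: F(A→B) = (0.00400 + 0.0302) − 0.0129 = 0.021300 kg/m²/yr.
Box B: F(B→C) = (0.021300 + 0.00418) − 0.0106 = 0.014880 kg/m²/yr.
Box C: F(C→D) = (0.014880 + 0.00526) − 0.00388 = 0.016260 kg/m²/yr.
Box D: F(D→E) = (0.016260 + 0.00166) − 0.00673 = 0.011190 kg/m²/yr.
Box E throughput = its input = 0.011190 kg/m²/yr; τ = 15.3 / 0.011190 = 1367 yr.

1370 yr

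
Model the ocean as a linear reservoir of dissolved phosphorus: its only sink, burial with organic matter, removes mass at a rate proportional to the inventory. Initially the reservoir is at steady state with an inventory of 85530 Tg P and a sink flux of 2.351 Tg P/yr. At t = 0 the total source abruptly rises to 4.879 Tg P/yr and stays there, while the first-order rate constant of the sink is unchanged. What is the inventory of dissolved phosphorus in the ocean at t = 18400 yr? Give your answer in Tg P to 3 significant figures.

122000 Tg P

τ = M₀/F₀ = 85530/2.351 = 36380 yr; rate constant k = 1/τ.
New steady state M_∞ = F₁/k = F₁·τ = 4.879 × 36380 = 177500 Tg P.
M(t) = M_∞ + (M₀ − M_∞)·e^(−t/τ); t/τ = 18400/36380 = 0.5058, so e^(−t/τ) = 0.6030.
M(t) = 177500 − 91970 × 0.6030 = 122040 Tg P.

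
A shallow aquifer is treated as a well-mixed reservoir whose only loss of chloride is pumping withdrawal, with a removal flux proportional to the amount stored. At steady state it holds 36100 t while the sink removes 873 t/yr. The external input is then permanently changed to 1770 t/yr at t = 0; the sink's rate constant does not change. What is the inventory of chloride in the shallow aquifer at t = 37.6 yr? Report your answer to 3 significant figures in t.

Residence time τ = M₀/F₀ = 41.35 yr. The eventual steady state is M_∞ = M₀·(F₁/F₀) = 36100 × 1770/873 = 73192 t.
The anomaly ΔM(t) = M(t) − M_∞ decays as ΔM₀·e^(−t/τ) with ΔM₀ = 36100 − 73192 = −37090 t.
At t = 37.6 yr, e^(−t/τ) = e^(−0.9093) = 0.4028, so ΔM = −14940 t and M = 73192 − 14940 = 58251 t.

58300 t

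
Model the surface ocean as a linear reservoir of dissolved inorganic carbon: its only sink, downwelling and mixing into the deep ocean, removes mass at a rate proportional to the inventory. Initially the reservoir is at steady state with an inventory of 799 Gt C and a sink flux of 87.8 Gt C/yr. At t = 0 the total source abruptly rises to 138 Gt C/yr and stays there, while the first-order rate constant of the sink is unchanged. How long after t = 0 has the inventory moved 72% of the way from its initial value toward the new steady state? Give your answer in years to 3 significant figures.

11.6 yr

τ = M₀/F₀ = 799/87.8 = 9.100 yr.
The remaining gap fraction is e^(−t/τ); 72% covered ⇒ e^(−t/τ) = 0.280.
t = −τ ln(0.280) = 9.100 × 1.273 = 11.58 yr.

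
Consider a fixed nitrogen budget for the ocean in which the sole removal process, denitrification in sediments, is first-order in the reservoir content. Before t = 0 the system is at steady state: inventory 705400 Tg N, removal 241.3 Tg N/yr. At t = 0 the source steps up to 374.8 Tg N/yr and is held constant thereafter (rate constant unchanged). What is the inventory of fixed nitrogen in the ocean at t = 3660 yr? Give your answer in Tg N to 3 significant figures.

The sink rate constant is k = F₀/M₀ = 241.3/705400 = 0.0003421 yr⁻¹.
Solving dM/dt = F₁ − kM with M(0) = M₀ gives M(t) = F₁/k + (M₀ − F₁/k)·e^(−kt).
F₁/k = 374.8/0.0003421 = 1.0957×10^6 Tg N; kt = 0.0003421 × 3660 = 1.252, e^(−kt) = 0.2859.
M(3660) = 1.0957×10^6 + (705400 − 1.0957×10^6) × 0.2859 = 1.0957×10^6 − 111600 = 984080 Tg N.

984000 Tg N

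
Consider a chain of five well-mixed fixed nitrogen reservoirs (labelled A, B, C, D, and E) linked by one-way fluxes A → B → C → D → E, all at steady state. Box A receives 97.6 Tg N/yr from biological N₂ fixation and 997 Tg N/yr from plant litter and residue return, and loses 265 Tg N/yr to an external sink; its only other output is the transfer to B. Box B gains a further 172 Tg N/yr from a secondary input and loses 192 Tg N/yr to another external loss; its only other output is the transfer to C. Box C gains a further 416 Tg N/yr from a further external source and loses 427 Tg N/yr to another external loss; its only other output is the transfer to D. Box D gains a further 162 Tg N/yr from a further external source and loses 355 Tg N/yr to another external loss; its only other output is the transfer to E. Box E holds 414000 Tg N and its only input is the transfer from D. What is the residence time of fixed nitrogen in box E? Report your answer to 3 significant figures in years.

Box A: F(A→B) = (97.6 + 997) − 265 = 829.60 Tg N/yr.
Box B: F(B→C) = (829.60 + 172) − 192 = 809.60 Tg N/yr.
Box C: F(C→D) = (809.60 + 416) − 427 = 798.60 Tg N/yr.
Box D: F(D→E) = (798.60 + 162) − 355 = 605.60 Tg N/yr.
Box E throughput = its input = 605.60 Tg N/yr; τ = 414000 / 605.60 = 683.6 yr.

684 yr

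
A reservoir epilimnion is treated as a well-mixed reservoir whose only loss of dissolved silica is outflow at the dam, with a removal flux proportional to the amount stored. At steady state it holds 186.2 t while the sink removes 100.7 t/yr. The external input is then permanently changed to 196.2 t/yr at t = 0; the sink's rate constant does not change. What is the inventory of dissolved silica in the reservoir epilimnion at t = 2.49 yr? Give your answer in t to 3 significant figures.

Residence time τ = M₀/F₀ = 1.849 yr. The eventual steady state is M_∞ = M₀·(F₁/F₀) = 186.2 × 196.2/100.7 = 362.78 t.
The anomaly ΔM(t) = M(t) − M_∞ decays as ΔM₀·e^(−t/τ) with ΔM₀ = 186.2 − 362.78 = −176.6 t.
At t = 2.49 yr, e^(−t/τ) = e^(−1.347) = 0.2601, so ΔM = −45.93 t and M = 362.78 − 45.93 = 316.85 t.

317 t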